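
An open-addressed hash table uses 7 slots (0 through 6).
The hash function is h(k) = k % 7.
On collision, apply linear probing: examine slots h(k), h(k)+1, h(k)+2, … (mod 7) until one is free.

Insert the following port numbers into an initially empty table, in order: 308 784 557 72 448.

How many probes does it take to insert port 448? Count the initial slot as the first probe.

Insert 308: h=0, slot 0 empty -> index 0.
Insert 784: h=0, slot 0 occupied -> index 1.
Insert 557: h=4, slot 4 empty -> index 4.
Insert 72: h=2, slot 2 empty -> index 2.
Insert 448: h=0, slots 0,1,2 occupied -> index 3.
Table: [308, 784, 72, 448, 557, ., .]

4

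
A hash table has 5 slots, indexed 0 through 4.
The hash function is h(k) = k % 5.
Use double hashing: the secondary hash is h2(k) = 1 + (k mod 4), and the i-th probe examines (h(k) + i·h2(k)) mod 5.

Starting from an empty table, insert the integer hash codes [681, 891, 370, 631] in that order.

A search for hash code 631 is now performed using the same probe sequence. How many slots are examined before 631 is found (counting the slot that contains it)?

681 hashes to 1; slot 1 is free -> place at 1.
891 hashes to 1, h2=4; 1 taken -> place at 0.
370 hashes to 0, h2=3; 0 taken -> place at 3.
631 hashes to 1, h2=4; 1,0 taken -> place at 4.
Table: [891, 681, —, 370, 631]
Lookup 631: h=1, h2=4, probe 1,0,4 → found at 4.

3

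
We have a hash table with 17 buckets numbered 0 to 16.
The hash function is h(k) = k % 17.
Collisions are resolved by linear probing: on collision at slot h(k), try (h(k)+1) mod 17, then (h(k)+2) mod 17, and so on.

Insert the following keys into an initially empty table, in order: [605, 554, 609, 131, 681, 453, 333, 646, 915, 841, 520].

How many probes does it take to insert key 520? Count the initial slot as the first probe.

605 hashes to 10; slot 10 is free => place at 10.
554 hashes to 10; 10 taken => place at 11.
609 hashes to 14; slot 14 is free => place at 14.
131 hashes to 12; slot 12 is free => place at 12.
681 hashes to 1; slot 1 is free => place at 1.
453 hashes to 11; 11,12 taken => place at 13.
333 hashes to 10; 10,11,12,13,14 taken => place at 15.
646 hashes to 0; slot 0 is free => place at 0.
915 hashes to 14; 14,15 taken => place at 16.
841 hashes to 8; slot 8 is free => place at 8.
520 hashes to 10; 10,11,12,13,14,15,16,0,1 taken => place at 2.
Table: [646, 681, 520, -, -, -, -, -, 841, -, 605, 554, 131, 453, 609, 333, 915]

10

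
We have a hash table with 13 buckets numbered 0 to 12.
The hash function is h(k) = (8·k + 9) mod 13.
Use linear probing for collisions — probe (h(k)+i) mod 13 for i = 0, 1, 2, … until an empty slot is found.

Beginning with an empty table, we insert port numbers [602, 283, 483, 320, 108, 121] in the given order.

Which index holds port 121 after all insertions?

4

602: h=2 => slot 2
283: h=11 => slot 11
483: h=12 => slot 12
320: h=8 => slot 8
108: h=2, probe 2,3 => slot 3
121: h=2, probe 2,3,4 => slot 4
Table: [∅, ∅, 602, 108, 121, ∅, ∅, ∅, 320, ∅, ∅, 283, 483]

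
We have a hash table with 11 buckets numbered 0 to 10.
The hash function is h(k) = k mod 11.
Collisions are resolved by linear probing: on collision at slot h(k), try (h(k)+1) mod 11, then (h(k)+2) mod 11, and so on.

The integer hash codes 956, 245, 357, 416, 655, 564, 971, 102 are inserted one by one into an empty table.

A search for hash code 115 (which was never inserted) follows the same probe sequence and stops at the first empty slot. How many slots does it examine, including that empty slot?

956 hashes to 10; slot 10 is free -> place at 10.
245 hashes to 3; slot 3 is free -> place at 3.
357 hashes to 5; slot 5 is free -> place at 5.
416 hashes to 9; slot 9 is free -> place at 9.
655 hashes to 6; slot 6 is free -> place at 6.
564 hashes to 3; 3 taken -> place at 4.
971 hashes to 3; 3,4,5,6 taken -> place at 7.
102 hashes to 3; 3,4,5,6,7 taken -> place at 8.
Table: [—, —, —, 245, 564, 357, 655, 971, 102, 416, 956]
Lookup 115: h=5, probe 5,6,7,8,9,10,0 → slot 0 empty, not found.

7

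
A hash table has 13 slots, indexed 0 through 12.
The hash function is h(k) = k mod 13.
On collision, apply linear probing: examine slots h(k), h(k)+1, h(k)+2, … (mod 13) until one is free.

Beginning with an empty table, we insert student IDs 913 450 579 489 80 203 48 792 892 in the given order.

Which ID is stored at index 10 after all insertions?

913 hashes to 3; slot 3 is free → place at 3.
450 hashes to 8; slot 8 is free → place at 8.
579 hashes to 7; slot 7 is free → place at 7.
489 hashes to 8; 8 taken → place at 9.
80 hashes to 2; slot 2 is free → place at 2.
203 hashes to 8; 8,9 taken → place at 10.
48 hashes to 9; 9,10 taken → place at 11.
792 hashes to 12; slot 12 is free → place at 12.
892 hashes to 8; 8,9,10,11,12 taken → place at 0.
Table: [892, -, 80, 913, -, -, -, 579, 450, 489, 203, 48, 792]

203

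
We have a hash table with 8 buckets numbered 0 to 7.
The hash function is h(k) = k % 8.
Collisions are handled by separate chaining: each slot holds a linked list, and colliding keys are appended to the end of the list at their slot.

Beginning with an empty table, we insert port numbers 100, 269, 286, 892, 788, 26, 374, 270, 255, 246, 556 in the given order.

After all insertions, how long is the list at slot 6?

4

100 -> bucket 4
269 -> bucket 5
286 -> bucket 6
892 -> bucket 4 (collision)
788 -> bucket 4 (collision)
26 -> bucket 2
374 -> bucket 6 (collision)
270 -> bucket 6 (collision)
255 -> bucket 7
246 -> bucket 6 (collision)
556 -> bucket 4 (collision)
Final buckets:
0: —
1: —
2: 26
3: —
4: 100 -> 892 -> 788 -> 556
5: 269
6: 286 -> 374 -> 270 -> 246
7: 255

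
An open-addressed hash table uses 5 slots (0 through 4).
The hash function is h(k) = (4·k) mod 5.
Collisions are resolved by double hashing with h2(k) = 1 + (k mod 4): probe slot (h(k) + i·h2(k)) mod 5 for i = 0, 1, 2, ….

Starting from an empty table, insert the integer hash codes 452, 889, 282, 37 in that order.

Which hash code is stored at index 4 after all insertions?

Insert 452: h=3, slot 3 empty → index 3.
Insert 889: h=1, slot 1 empty → index 1.
Insert 282: h=3, h2=3, slots 3,1 occupied → index 4.
Insert 37: h=3, h2=2, slot 3 occupied → index 0.
Table: [37, 889, ., 452, 282]

282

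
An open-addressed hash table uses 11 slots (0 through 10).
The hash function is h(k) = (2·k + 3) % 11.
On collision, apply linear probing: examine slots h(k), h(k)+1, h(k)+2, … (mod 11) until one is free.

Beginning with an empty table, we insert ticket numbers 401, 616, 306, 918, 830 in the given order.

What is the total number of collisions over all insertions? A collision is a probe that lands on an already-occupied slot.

Insert 401: h=2, slot 2 empty → index 2.
Insert 616: h=3, slot 3 empty → index 3.
Insert 306: h=10, slot 10 empty → index 10.
Insert 918: h=2, slots 2,3 occupied → index 4.
Insert 830: h=2, slots 2,3,4 occupied → index 5.
Table: [_, _, 401, 616, 918, 830, _, _, _, _, 306]

5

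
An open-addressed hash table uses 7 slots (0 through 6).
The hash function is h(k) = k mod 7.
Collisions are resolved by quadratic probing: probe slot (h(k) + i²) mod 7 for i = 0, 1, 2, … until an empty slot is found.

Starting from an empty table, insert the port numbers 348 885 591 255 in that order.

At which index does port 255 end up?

348: h=5 => slot 5
885: h=3 => slot 3
591: h=3, probe 3,4 => slot 4
255: h=3, probe 3,4,0 => slot 0
Table: [255, ∅, ∅, 885, 591, 348, ∅]

0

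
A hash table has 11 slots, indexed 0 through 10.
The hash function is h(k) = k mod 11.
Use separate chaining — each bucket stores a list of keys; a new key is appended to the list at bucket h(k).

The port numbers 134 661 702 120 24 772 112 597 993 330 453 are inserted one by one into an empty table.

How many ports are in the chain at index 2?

134 → bucket 2
661 → bucket 1
702 → bucket 9
120 → bucket 10
24 → bucket 2 (collision)
772 → bucket 2 (collision)
112 → bucket 2 (collision)
597 → bucket 3
993 → bucket 3 (collision)
330 → bucket 0
453 → bucket 2 (collision)
Final buckets:
0: 330
1: 661
2: 134 -> 24 -> 772 -> 112 -> 453
3: 597 -> 993
4: —
5: —
6: —
7: —
8: —
9: 702
10: 120

5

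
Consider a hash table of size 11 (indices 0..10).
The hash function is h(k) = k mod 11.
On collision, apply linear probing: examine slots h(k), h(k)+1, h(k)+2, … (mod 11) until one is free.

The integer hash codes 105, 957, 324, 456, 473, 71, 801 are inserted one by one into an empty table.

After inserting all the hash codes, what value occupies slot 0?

105 hashes to 6; slot 6 is free -> place at 6.
957 hashes to 0; slot 0 is free -> place at 0.
324 hashes to 5; slot 5 is free -> place at 5.
456 hashes to 5; 5,6 taken -> place at 7.
473 hashes to 0; 0 taken -> place at 1.
71 hashes to 5; 5,6,7 taken -> place at 8.
801 hashes to 9; slot 9 is free -> place at 9.
Table: [957, 473, —, —, —, 324, 105, 456, 71, 801, —]

957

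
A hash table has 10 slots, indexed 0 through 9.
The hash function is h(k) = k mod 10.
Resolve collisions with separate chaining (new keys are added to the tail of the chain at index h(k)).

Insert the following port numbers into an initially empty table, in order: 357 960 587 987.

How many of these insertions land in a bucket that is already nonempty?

357 → bucket 7
960 → bucket 0
587 → bucket 7 (collision)
987 → bucket 7 (collision)
Final buckets:
0: 960
1: —
2: —
3: —
4: —
5: —
6: —
7: 357 -> 587 -> 987
8: —
9: —

2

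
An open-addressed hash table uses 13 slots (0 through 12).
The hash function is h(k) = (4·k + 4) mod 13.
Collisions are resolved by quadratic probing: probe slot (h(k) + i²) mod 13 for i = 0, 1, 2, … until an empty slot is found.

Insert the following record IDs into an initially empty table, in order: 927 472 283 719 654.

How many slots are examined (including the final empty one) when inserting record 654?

4

927: h=7 -> slot 7
472: h=7, probe 7,8 -> slot 8
283: h=5 -> slot 5
719: h=7, probe 7,8,11 -> slot 11
654: h=7, probe 7,8,11,3 -> slot 3
Table: [-, -, -, 654, -, 283, -, 927, 472, -, -, 719, -]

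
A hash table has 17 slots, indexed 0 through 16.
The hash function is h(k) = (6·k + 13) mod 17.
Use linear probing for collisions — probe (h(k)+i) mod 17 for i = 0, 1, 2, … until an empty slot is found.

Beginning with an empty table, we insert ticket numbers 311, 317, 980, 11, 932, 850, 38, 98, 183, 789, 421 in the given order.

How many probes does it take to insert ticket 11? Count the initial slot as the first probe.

311: h=9 -> slot 9
317: h=11 -> slot 11
980: h=11, probe 11,12 -> slot 12
11: h=11, probe 11,12,13 -> slot 13
932: h=12, probe 12,13,14 -> slot 14
850: h=13, probe 13,14,15 -> slot 15
38: h=3 -> slot 3
98: h=6 -> slot 6
183: h=6, probe 6,7 -> slot 7
789: h=4 -> slot 4
421: h=6, probe 6,7,8 -> slot 8
Table: [—, —, —, 38, 789, —, 98, 183, 421, 311, —, 317, 980, 11, 932, 850, —]

3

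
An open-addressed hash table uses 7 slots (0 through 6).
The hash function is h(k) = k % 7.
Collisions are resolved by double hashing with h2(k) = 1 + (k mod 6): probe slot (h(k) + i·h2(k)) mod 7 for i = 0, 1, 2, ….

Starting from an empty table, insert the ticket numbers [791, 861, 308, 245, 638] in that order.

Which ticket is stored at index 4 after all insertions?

861

791 hashes to 0; slot 0 is free → place at 0.
861 hashes to 0, h2=4; 0 taken → place at 4.
308 hashes to 0, h2=3; 0 taken → place at 3.
245 hashes to 0, h2=6; 0 taken → place at 6.
638 hashes to 1; slot 1 is free → place at 1.
Table: [791, 638, ., 308, 861, ., 245]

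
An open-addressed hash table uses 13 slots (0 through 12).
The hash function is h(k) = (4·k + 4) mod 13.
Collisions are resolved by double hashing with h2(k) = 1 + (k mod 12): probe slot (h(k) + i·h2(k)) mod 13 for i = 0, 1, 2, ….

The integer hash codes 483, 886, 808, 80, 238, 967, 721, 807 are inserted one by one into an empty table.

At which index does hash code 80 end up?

8

483: h=12 => slot 12
886: h=12, h2=11, probe 12,10 => slot 10
808: h=12, h2=5, probe 12,4 => slot 4
80: h=12, h2=9, probe 12,8 => slot 8
238: h=7 => slot 7
967: h=11 => slot 11
721: h=2 => slot 2
807: h=8, h2=4, probe 8,12,3 => slot 3
Table: [_, _, 721, 807, 808, _, _, 238, 80, _, 886, 967, 483]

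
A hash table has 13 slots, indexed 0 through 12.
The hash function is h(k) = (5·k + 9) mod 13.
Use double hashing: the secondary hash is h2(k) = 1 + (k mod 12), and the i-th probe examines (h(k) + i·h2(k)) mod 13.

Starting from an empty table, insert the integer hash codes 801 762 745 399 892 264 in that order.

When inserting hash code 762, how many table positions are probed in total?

801 hashes to 10; slot 10 is free -> place at 10.
762 hashes to 10, h2=7; 10 taken -> place at 4.
745 hashes to 3; slot 3 is free -> place at 3.
399 hashes to 2; slot 2 is free -> place at 2.
892 hashes to 10, h2=5; 10,2 taken -> place at 7.
264 hashes to 3, h2=1; 3,4 taken -> place at 5.
Table: [∅, ∅, 399, 745, 762, 264, ∅, 892, ∅, ∅, 801, ∅, ∅]

2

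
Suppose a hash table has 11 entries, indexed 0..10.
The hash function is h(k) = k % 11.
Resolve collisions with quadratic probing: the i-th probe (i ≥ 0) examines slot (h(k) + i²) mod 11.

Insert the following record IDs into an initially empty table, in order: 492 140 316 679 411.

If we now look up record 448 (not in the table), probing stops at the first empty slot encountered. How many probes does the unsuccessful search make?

Insert 492: h=8, slot 8 empty → index 8.
Insert 140: h=8, slot 8 occupied → index 9.
Insert 316: h=8, slots 8,9 occupied → index 1.
Insert 679: h=8, slots 8,9,1 occupied → index 6.
Insert 411: h=4, slot 4 empty → index 4.
Table: [—, 316, —, —, 411, —, 679, —, 492, 140, —]
Lookup 448: h=8, probe 8,9,1,6,2 → slot 2 empty, not found.

5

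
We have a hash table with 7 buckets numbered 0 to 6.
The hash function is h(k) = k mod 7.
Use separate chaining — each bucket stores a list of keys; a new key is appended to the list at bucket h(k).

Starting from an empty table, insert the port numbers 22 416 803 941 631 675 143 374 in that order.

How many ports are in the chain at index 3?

Insert 22: h=1, bucket 1 empty → new chain.
Insert 416: h=3, bucket 3 empty → new chain.
Insert 803: h=5, bucket 5 empty → new chain.
Insert 941: h=3, bucket 3 nonempty → append to chain.
Insert 631: h=1, bucket 1 nonempty → append to chain.
Insert 675: h=3, bucket 3 nonempty → append to chain.
Insert 143: h=3, bucket 3 nonempty → append to chain.
Insert 374: h=3, bucket 3 nonempty → append to chain.
Final buckets:
0: —
1: 22 -> 631
2: —
3: 416 -> 941 -> 675 -> 143 -> 374
4: —
5: 803
6: —

5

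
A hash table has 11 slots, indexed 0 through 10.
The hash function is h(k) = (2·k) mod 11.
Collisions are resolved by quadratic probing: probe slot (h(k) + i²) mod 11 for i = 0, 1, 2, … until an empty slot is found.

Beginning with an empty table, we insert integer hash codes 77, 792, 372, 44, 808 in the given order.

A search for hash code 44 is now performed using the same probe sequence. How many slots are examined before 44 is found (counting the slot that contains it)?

3

Insert 77: h=0, slot 0 empty → index 0.
Insert 792: h=0, slot 0 occupied → index 1.
Insert 372: h=7, slot 7 empty → index 7.
Insert 44: h=0, slots 0,1 occupied → index 4.
Insert 808: h=10, slot 10 empty → index 10.
Table: [77, 792, ∅, ∅, 44, ∅, ∅, 372, ∅, ∅, 808]
Lookup 44: h=0, probe 0,1,4 → found at 4.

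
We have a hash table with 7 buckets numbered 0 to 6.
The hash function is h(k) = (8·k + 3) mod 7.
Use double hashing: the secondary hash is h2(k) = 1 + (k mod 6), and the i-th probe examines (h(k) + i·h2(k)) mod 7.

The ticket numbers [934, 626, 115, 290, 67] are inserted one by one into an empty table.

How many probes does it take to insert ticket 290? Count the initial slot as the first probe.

3

934 hashes to 6; slot 6 is free → place at 6.
626 hashes to 6, h2=3; 6 taken → place at 2.
115 hashes to 6, h2=2; 6 taken → place at 1.
290 hashes to 6, h2=3; 6,2 taken → place at 5.
67 hashes to 0; slot 0 is free → place at 0.
Table: [67, 115, 626, -, -, 290, 934]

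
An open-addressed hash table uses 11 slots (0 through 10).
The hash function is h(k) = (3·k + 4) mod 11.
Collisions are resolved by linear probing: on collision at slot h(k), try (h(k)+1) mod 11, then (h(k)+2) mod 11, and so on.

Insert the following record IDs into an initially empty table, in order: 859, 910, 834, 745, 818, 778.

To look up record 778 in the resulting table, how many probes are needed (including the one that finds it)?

5

859: h=7 => slot 7
910: h=6 => slot 6
834: h=9 => slot 9
745: h=6, probe 6,7,8 => slot 8
818: h=5 => slot 5
778: h=6, probe 6,7,8,9,10 => slot 10
Table: [_, _, _, _, _, 818, 910, 859, 745, 834, 778]
Lookup 778: h=6, probe 6,7,8,9,10 → found at 10.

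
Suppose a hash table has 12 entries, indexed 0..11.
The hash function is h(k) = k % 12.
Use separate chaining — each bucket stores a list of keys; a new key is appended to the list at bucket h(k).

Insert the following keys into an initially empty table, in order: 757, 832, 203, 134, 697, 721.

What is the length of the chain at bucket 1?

757 → bucket 1
832 → bucket 4
203 → bucket 11
134 → bucket 2
697 → bucket 1 (collision)
721 → bucket 1 (collision)
Final buckets:
0: -
1: 757 -> 697 -> 721
2: 134
3: -
4: 832
5: -
6: -
7: -
8: -
9: -
10: -
11: 203

3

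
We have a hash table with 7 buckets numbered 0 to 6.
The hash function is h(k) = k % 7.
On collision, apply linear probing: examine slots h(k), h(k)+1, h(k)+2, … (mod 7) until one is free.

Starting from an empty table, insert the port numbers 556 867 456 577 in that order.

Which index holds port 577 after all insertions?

556 hashes to 3; slot 3 is free => place at 3.
867 hashes to 6; slot 6 is free => place at 6.
456 hashes to 1; slot 1 is free => place at 1.
577 hashes to 3; 3 taken => place at 4.
Table: [_, 456, _, 556, 577, _, 867]

4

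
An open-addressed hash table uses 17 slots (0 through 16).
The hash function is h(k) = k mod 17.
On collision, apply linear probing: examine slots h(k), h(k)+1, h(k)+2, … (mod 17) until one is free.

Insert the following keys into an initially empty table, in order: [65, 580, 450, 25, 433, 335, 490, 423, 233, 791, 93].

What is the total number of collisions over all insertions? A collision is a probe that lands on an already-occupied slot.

17

65 hashes to 14; slot 14 is free → place at 14.
580 hashes to 2; slot 2 is free → place at 2.
450 hashes to 8; slot 8 is free → place at 8.
25 hashes to 8; 8 taken → place at 9.
433 hashes to 8; 8,9 taken → place at 10.
335 hashes to 12; slot 12 is free → place at 12.
490 hashes to 14; 14 taken → place at 15.
423 hashes to 15; 15 taken → place at 16.
233 hashes to 12; 12 taken → place at 13.
791 hashes to 9; 9,10 taken → place at 11.
93 hashes to 8; 8,9,10,11,12,13,14,15,16 taken → place at 0.
Table: [93, -, 580, -, -, -, -, -, 450, 25, 433, 791, 335, 233, 65, 490, 423]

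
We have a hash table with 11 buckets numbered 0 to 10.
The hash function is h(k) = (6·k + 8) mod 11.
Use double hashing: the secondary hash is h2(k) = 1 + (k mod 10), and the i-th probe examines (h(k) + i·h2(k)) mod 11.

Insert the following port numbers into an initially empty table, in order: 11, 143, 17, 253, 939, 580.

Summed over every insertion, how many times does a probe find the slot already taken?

11 hashes to 8; slot 8 is free => place at 8.
143 hashes to 8, h2=4; 8 taken => place at 1.
17 hashes to 0; slot 0 is free => place at 0.
253 hashes to 8, h2=4; 8,1 taken => place at 5.
939 hashes to 10; slot 10 is free => place at 10.
580 hashes to 1, h2=1; 1 taken => place at 2.
Table: [17, 143, 580, _, _, 253, _, _, 11, _, 939]

4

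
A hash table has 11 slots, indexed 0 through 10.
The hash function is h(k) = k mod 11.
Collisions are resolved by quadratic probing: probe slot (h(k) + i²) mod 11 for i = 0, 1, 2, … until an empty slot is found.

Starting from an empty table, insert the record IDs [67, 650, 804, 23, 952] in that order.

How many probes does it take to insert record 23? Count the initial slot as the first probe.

67: h=1 -> slot 1
650: h=1, probe 1,2 -> slot 2
804: h=1, probe 1,2,5 -> slot 5
23: h=1, probe 1,2,5,10 -> slot 10
952: h=6 -> slot 6
Table: [-, 67, 650, -, -, 804, 952, -, -, -, 23]

4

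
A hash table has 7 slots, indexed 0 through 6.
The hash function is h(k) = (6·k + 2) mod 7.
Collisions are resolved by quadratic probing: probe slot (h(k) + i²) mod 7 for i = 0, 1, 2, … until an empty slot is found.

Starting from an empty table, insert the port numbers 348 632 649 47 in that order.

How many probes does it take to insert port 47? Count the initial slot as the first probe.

348: h=4 → slot 4
632: h=0 → slot 0
649: h=4, probe 4,5 → slot 5
47: h=4, probe 4,5,1 → slot 1
Table: [632, 47, —, —, 348, 649, —]

3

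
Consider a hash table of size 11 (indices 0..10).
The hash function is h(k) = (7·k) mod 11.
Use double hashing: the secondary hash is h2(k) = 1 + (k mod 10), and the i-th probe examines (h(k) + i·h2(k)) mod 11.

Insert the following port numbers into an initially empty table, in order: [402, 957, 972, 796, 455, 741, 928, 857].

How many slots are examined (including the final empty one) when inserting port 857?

402 hashes to 9; slot 9 is free -> place at 9.
957 hashes to 0; slot 0 is free -> place at 0.
972 hashes to 6; slot 6 is free -> place at 6.
796 hashes to 6, h2=7; 6 taken -> place at 2.
455 hashes to 6, h2=6; 6 taken -> place at 1.
741 hashes to 6, h2=2; 6 taken -> place at 8.
928 hashes to 6, h2=9; 6 taken -> place at 4.
857 hashes to 4, h2=8; 4,1,9,6 taken -> place at 3.
Table: [957, 455, 796, 857, 928, _, 972, _, 741, 402, _]

5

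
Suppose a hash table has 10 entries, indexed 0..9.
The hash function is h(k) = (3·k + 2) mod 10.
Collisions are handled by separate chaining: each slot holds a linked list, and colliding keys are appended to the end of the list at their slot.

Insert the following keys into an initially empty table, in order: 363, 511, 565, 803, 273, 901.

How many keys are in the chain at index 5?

363 -> bucket 1
511 -> bucket 5
565 -> bucket 7
803 -> bucket 1 (collision)
273 -> bucket 1 (collision)
901 -> bucket 5 (collision)
Final buckets:
0: -
1: 363 -> 803 -> 273
2: -
3: -
4: -
5: 511 -> 901
6: -
7: 565
8: -
9: -

2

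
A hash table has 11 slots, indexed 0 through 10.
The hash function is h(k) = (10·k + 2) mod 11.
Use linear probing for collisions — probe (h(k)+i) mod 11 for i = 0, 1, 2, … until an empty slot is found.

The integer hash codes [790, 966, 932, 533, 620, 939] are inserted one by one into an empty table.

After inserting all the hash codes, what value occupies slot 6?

Insert 790: h=4, slot 4 empty -> index 4.
Insert 966: h=4, slot 4 occupied -> index 5.
Insert 932: h=5, slot 5 occupied -> index 6.
Insert 533: h=8, slot 8 empty -> index 8.
Insert 620: h=9, slot 9 empty -> index 9.
Insert 939: h=9, slot 9 occupied -> index 10.
Table: [∅, ∅, ∅, ∅, 790, 966, 932, ∅, 533, 620, 939]

932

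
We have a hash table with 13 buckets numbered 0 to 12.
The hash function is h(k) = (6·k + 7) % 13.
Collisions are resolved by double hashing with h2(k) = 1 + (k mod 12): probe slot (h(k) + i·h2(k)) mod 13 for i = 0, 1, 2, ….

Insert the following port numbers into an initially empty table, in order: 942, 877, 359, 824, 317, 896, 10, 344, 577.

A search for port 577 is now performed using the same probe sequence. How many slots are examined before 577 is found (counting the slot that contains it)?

6

942 hashes to 4; slot 4 is free -> place at 4.
877 hashes to 4, h2=2; 4 taken -> place at 6.
359 hashes to 3; slot 3 is free -> place at 3.
824 hashes to 11; slot 11 is free -> place at 11.
317 hashes to 11, h2=6; 11,4 taken -> place at 10.
896 hashes to 1; slot 1 is free -> place at 1.
10 hashes to 2; slot 2 is free -> place at 2.
344 hashes to 4, h2=9; 4 taken -> place at 0.
577 hashes to 11, h2=2; 11,0,2,4,6 taken -> place at 8.
Table: [344, 896, 10, 359, 942, _, 877, _, 577, _, 317, 824, _]
Lookup 577: h=11, h2=2, probe 11,0,2,4,6,8 → found at 8.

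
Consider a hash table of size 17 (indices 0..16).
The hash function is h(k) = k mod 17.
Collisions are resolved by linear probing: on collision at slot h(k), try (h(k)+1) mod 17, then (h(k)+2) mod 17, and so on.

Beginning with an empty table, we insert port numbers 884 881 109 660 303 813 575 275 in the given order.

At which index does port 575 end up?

Insert 884: h=0, slot 0 empty → index 0.
Insert 881: h=14, slot 14 empty → index 14.
Insert 109: h=7, slot 7 empty → index 7.
Insert 660: h=14, slot 14 occupied → index 15.
Insert 303: h=14, slots 14,15 occupied → index 16.
Insert 813: h=14, slots 14,15,16,0 occupied → index 1.
Insert 575: h=14, slots 14,15,16,0,1 occupied → index 2.
Insert 275: h=3, slot 3 empty → index 3.
Table: [884, 813, 575, 275, -, -, -, 109, -, -, -, -, -, -, 881, 660, 303]

2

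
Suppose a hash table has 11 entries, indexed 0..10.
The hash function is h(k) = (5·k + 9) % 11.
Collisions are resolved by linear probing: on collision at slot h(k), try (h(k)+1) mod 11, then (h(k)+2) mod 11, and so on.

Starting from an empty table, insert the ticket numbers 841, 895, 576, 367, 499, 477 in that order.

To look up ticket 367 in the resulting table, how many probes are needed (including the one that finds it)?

841 hashes to 1; slot 1 is free → place at 1.
895 hashes to 7; slot 7 is free → place at 7.
576 hashes to 7; 7 taken → place at 8.
367 hashes to 7; 7,8 taken → place at 9.
499 hashes to 7; 7,8,9 taken → place at 10.
477 hashes to 7; 7,8,9,10 taken → place at 0.
Table: [477, 841, -, -, -, -, -, 895, 576, 367, 499]
Lookup 367: h=7, probe 7,8,9 → found at 9.

3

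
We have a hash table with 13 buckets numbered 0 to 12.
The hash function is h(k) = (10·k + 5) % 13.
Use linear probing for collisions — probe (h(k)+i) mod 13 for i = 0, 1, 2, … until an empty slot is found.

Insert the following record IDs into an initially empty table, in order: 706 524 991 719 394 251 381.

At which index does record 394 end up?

10

706: h=6 → slot 6
524: h=6, probe 6,7 → slot 7
991: h=9 → slot 9
719: h=6, probe 6,7,8 → slot 8
394: h=6, probe 6,7,8,9,10 → slot 10
251: h=6, probe 6,7,8,9,10,11 → slot 11
381: h=6, probe 6,7,8,9,10,11,12 → slot 12
Table: [_, _, _, _, _, _, 706, 524, 719, 991, 394, 251, 381]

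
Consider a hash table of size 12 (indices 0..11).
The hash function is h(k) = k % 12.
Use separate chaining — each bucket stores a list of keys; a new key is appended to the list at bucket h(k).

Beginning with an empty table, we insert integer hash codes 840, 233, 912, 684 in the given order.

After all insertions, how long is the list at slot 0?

3

840 -> bucket 0
233 -> bucket 5
912 -> bucket 0 (collision)
684 -> bucket 0 (collision)
Final buckets:
0: 840 -> 912 -> 684
1: ∅
2: ∅
3: ∅
4: ∅
5: 233
6: ∅
7: ∅
8: ∅
9: ∅
10: ∅
11: ∅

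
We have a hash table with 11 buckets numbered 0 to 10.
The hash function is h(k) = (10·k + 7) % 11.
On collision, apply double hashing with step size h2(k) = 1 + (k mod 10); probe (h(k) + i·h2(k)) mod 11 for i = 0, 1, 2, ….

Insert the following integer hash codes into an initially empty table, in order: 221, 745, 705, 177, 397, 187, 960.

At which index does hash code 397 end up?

221: h=6 -> slot 6
745: h=10 -> slot 10
705: h=6, h2=6, probe 6,1 -> slot 1
177: h=6, h2=8, probe 6,3 -> slot 3
397: h=6, h2=8, probe 6,3,0 -> slot 0
187: h=7 -> slot 7
960: h=4 -> slot 4
Table: [397, 705, —, 177, 960, —, 221, 187, —, —, 745]

0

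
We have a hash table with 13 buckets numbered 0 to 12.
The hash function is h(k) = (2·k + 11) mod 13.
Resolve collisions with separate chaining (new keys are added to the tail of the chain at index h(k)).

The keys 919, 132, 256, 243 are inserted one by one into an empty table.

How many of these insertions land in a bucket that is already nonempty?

2

919 -> bucket 3
132 -> bucket 2
256 -> bucket 3 (collision)
243 -> bucket 3 (collision)
Final buckets:
0: —
1: —
2: 132
3: 919 -> 256 -> 243
4: —
5: —
6: —
7: —
8: —
9: —
10: —
11: —
12: —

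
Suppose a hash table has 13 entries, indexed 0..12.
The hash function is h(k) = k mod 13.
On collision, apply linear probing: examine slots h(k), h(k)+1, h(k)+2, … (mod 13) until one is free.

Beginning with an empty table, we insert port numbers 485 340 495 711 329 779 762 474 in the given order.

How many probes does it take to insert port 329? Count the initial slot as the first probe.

485 hashes to 4; slot 4 is free -> place at 4.
340 hashes to 2; slot 2 is free -> place at 2.
495 hashes to 1; slot 1 is free -> place at 1.
711 hashes to 9; slot 9 is free -> place at 9.
329 hashes to 4; 4 taken -> place at 5.
779 hashes to 12; slot 12 is free -> place at 12.
762 hashes to 8; slot 8 is free -> place at 8.
474 hashes to 6; slot 6 is free -> place at 6.
Table: [-, 495, 340, -, 485, 329, 474, -, 762, 711, -, -, 779]

2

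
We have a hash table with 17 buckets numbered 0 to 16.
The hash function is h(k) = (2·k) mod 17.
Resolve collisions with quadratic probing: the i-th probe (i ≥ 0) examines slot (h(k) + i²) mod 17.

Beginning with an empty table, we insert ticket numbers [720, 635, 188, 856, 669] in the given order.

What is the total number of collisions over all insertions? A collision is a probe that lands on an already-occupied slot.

Insert 720: h=12, slot 12 empty => index 12.
Insert 635: h=12, slot 12 occupied => index 13.
Insert 188: h=2, slot 2 empty => index 2.
Insert 856: h=12, slots 12,13 occupied => index 16.
Insert 669: h=12, slots 12,13,16 occupied => index 4.
Table: [_, _, 188, _, 669, _, _, _, _, _, _, _, 720, 635, _, _, 856]

6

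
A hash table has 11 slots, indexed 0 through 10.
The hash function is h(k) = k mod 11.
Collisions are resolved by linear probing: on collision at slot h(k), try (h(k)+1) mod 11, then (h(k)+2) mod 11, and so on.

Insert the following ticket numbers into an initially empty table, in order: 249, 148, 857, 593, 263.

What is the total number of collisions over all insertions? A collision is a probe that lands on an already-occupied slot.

3

Insert 249: h=7, slot 7 empty -> index 7.
Insert 148: h=5, slot 5 empty -> index 5.
Insert 857: h=10, slot 10 empty -> index 10.
Insert 593: h=10, slot 10 occupied -> index 0.
Insert 263: h=10, slots 10,0 occupied -> index 1.
Table: [593, 263, ∅, ∅, ∅, 148, ∅, 249, ∅, ∅, 857]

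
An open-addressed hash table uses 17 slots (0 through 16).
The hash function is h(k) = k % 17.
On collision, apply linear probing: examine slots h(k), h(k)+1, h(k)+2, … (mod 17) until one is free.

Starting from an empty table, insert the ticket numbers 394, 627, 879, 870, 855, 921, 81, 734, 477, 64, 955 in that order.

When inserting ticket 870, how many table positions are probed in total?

Insert 394: h=3, slot 3 empty → index 3.
Insert 627: h=15, slot 15 empty → index 15.
Insert 879: h=12, slot 12 empty → index 12.
Insert 870: h=3, slot 3 occupied → index 4.
Insert 855: h=5, slot 5 empty → index 5.
Insert 921: h=3, slots 3,4,5 occupied → index 6.
Insert 81: h=13, slot 13 empty → index 13.
Insert 734: h=3, slots 3,4,5,6 occupied → index 7.
Insert 477: h=1, slot 1 empty → index 1.
Insert 64: h=13, slot 13 occupied → index 14.
Insert 955: h=3, slots 3,4,5,6,7 occupied → index 8.
Table: [∅, 477, ∅, 394, 870, 855, 921, 734, 955, ∅, ∅, ∅, 879, 81, 64, 627, ∅]

2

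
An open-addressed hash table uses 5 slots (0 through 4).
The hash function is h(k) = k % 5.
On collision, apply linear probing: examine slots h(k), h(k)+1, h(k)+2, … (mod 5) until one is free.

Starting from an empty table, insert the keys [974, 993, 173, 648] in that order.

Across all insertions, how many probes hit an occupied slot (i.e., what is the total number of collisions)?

Insert 974: h=4, slot 4 empty → index 4.
Insert 993: h=3, slot 3 empty → index 3.
Insert 173: h=3, slots 3,4 occupied → index 0.
Insert 648: h=3, slots 3,4,0 occupied → index 1.
Table: [173, 648, ., 993, 974]

5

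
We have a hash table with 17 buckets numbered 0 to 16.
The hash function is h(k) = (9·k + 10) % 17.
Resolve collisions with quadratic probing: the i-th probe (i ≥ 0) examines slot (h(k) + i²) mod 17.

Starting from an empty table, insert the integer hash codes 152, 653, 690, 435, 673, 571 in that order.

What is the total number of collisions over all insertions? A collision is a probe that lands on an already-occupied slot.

6

Insert 152: h=1, slot 1 empty -> index 1.
Insert 653: h=5, slot 5 empty -> index 5.
Insert 690: h=15, slot 15 empty -> index 15.
Insert 435: h=15, slot 15 occupied -> index 16.
Insert 673: h=15, slots 15,16 occupied -> index 2.
Insert 571: h=15, slots 15,16,2 occupied -> index 7.
Table: [_, 152, 673, _, _, 653, _, 571, _, _, _, _, _, _, _, 690, 435]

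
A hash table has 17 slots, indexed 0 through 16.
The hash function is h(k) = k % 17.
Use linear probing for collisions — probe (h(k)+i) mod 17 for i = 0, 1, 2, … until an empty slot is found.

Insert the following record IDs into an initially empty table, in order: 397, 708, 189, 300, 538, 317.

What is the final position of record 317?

397: h=6 => slot 6
708: h=11 => slot 11
189: h=2 => slot 2
300: h=11, probe 11,12 => slot 12
538: h=11, probe 11,12,13 => slot 13
317: h=11, probe 11,12,13,14 => slot 14
Table: [-, -, 189, -, -, -, 397, -, -, -, -, 708, 300, 538, 317, -, -]

14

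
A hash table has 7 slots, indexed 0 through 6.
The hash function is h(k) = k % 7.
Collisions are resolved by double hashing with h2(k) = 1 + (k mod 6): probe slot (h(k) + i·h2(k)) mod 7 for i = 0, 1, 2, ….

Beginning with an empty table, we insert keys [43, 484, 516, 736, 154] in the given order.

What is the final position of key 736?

43 hashes to 1; slot 1 is free => place at 1.
484 hashes to 1, h2=5; 1 taken => place at 6.
516 hashes to 5; slot 5 is free => place at 5.
736 hashes to 1, h2=5; 1,6 taken => place at 4.
154 hashes to 0; slot 0 is free => place at 0.
Table: [154, 43, -, -, 736, 516, 484]

4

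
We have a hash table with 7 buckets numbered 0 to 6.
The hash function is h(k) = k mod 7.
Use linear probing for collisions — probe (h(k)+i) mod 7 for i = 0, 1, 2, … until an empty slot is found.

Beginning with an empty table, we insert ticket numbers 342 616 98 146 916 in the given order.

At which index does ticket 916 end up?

3

342: h=6 → slot 6
616: h=0 → slot 0
98: h=0, probe 0,1 → slot 1
146: h=6, probe 6,0,1,2 → slot 2
916: h=6, probe 6,0,1,2,3 → slot 3
Table: [616, 98, 146, 916, ∅, ∅, 342]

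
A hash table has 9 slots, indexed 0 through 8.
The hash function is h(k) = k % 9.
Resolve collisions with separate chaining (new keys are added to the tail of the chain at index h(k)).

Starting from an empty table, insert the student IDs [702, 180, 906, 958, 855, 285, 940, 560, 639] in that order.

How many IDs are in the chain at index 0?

4

702 -> bucket 0
180 -> bucket 0 (collision)
906 -> bucket 6
958 -> bucket 4
855 -> bucket 0 (collision)
285 -> bucket 6 (collision)
940 -> bucket 4 (collision)
560 -> bucket 2
639 -> bucket 0 (collision)
Final buckets:
0: 702 -> 180 -> 855 -> 639
1: —
2: 560
3: —
4: 958 -> 940
5: —
6: 906 -> 285
7: —
8: —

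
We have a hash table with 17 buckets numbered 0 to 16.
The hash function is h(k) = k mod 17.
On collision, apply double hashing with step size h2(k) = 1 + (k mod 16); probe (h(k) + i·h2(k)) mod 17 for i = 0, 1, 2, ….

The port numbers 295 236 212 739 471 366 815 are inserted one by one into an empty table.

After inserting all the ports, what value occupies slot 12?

295 hashes to 6; slot 6 is free => place at 6.
236 hashes to 15; slot 15 is free => place at 15.
212 hashes to 8; slot 8 is free => place at 8.
739 hashes to 8, h2=4; 8 taken => place at 12.
471 hashes to 12, h2=8; 12 taken => place at 3.
366 hashes to 9; slot 9 is free => place at 9.
815 hashes to 16; slot 16 is free => place at 16.
Table: [-, -, -, 471, -, -, 295, -, 212, 366, -, -, 739, -, -, 236, 815]

739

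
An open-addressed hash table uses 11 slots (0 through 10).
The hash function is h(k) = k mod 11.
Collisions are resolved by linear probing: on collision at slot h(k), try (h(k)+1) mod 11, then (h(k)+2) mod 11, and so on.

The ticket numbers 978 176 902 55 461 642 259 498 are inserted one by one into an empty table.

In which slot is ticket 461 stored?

978: h=10 -> slot 10
176: h=0 -> slot 0
902: h=0, probe 0,1 -> slot 1
55: h=0, probe 0,1,2 -> slot 2
461: h=10, probe 10,0,1,2,3 -> slot 3
642: h=4 -> slot 4
259: h=6 -> slot 6
498: h=3, probe 3,4,5 -> slot 5
Table: [176, 902, 55, 461, 642, 498, 259, -, -, -, 978]

3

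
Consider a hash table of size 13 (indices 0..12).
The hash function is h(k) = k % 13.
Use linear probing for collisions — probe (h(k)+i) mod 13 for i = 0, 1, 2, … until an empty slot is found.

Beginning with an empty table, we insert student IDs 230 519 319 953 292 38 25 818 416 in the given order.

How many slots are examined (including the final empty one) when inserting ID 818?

4

230 hashes to 9; slot 9 is free => place at 9.
519 hashes to 12; slot 12 is free => place at 12.
319 hashes to 7; slot 7 is free => place at 7.
953 hashes to 4; slot 4 is free => place at 4.
292 hashes to 6; slot 6 is free => place at 6.
38 hashes to 12; 12 taken => place at 0.
25 hashes to 12; 12,0 taken => place at 1.
818 hashes to 12; 12,0,1 taken => place at 2.
416 hashes to 0; 0,1,2 taken => place at 3.
Table: [38, 25, 818, 416, 953, _, 292, 319, _, 230, _, _, 519]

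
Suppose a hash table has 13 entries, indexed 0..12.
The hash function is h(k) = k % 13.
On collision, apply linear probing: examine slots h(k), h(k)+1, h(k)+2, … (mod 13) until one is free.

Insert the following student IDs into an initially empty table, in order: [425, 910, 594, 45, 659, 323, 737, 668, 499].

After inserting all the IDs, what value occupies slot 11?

425 hashes to 9; slot 9 is free => place at 9.
910 hashes to 0; slot 0 is free => place at 0.
594 hashes to 9; 9 taken => place at 10.
45 hashes to 6; slot 6 is free => place at 6.
659 hashes to 9; 9,10 taken => place at 11.
323 hashes to 11; 11 taken => place at 12.
737 hashes to 9; 9,10,11,12,0 taken => place at 1.
668 hashes to 5; slot 5 is free => place at 5.
499 hashes to 5; 5,6 taken => place at 7.
Table: [910, 737, _, _, _, 668, 45, 499, _, 425, 594, 659, 323]

659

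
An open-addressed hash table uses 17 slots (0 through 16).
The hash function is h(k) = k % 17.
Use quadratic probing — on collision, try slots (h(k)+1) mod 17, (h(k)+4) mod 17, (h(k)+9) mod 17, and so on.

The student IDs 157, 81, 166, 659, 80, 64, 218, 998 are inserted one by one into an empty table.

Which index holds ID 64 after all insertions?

5

Insert 157: h=4, slot 4 empty → index 4.
Insert 81: h=13, slot 13 empty → index 13.
Insert 166: h=13, slot 13 occupied → index 14.
Insert 659: h=13, slots 13,14 occupied → index 0.
Insert 80: h=12, slot 12 empty → index 12.
Insert 64: h=13, slots 13,14,0 occupied → index 5.
Insert 218: h=14, slot 14 occupied → index 15.
Insert 998: h=12, slots 12,13 occupied → index 16.
Table: [659, -, -, -, 157, 64, -, -, -, -, -, -, 80, 81, 166, 218, 998]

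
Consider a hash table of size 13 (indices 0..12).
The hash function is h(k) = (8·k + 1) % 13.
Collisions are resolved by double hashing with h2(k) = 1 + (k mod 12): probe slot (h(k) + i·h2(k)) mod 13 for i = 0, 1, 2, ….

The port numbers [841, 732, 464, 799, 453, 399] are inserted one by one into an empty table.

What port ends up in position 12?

399

Insert 841: h=8, slot 8 empty -> index 8.
Insert 732: h=7, slot 7 empty -> index 7.
Insert 464: h=8, h2=9, slot 8 occupied -> index 4.
Insert 799: h=10, slot 10 empty -> index 10.
Insert 453: h=11, slot 11 empty -> index 11.
Insert 399: h=8, h2=4, slot 8 occupied -> index 12.
Table: [∅, ∅, ∅, ∅, 464, ∅, ∅, 732, 841, ∅, 799, 453, 399]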